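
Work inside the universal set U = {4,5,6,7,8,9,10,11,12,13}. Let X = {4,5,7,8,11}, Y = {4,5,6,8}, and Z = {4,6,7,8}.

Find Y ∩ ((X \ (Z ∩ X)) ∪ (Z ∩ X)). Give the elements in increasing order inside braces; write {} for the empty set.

{4,5,8}

Z ∩ X = {4,7,8}
X \ (Z ∩ X) = {5,11}
(X \ (Z ∩ X)) ∪ (Z ∩ X) = {4,5,7,8,11}
Y ∩ ((X \ (Z ∩ X)) ∪ (Z ∩ X)) = {4,5,8}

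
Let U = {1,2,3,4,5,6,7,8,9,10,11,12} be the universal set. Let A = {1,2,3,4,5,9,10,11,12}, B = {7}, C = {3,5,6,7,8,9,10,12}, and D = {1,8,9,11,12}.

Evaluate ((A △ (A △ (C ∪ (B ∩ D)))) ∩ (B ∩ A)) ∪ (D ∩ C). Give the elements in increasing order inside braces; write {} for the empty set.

B ∩ D = {}
C ∪ (B ∩ D) = {3,5,6,7,8,9,10,12}
A △ (C ∪ (B ∩ D)) = {1,2,4,6,7,8,11}
A △ (A △ (C ∪ (B ∩ D))) = {3,5,6,7,8,9,10,12}
B ∩ A = {}
(A △ (A △ (C ∪ (B ∩ D)))) ∩ (B ∩ A) = {}
D ∩ C = {8,9,12}
((A △ (A △ (C ∪ (B ∩ D)))) ∩ (B ∩ A)) ∪ (D ∩ C) = {8,9,12}

{8,9,12}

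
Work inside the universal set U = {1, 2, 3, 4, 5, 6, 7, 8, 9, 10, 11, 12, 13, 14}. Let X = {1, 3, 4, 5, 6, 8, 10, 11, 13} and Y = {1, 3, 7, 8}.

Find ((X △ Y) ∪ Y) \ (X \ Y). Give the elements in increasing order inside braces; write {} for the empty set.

X △ Y = {4, 5, 6, 7, 10, 11, 13}
(X △ Y) ∪ Y = {1, 3, 4, 5, 6, 7, 8, 10, 11, 13}
X \ Y = {4, 5, 6, 10, 11, 13}
((X △ Y) ∪ Y) \ (X \ Y) = {1, 3, 7, 8}

{1, 3, 7, 8}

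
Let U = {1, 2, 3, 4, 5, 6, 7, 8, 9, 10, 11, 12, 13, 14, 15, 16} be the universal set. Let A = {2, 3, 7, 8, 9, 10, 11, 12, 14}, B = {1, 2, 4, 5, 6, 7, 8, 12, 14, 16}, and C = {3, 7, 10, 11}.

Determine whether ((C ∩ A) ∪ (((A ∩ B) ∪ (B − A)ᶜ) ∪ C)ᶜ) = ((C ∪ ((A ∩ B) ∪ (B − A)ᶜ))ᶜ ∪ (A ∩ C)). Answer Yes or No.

Yes

C ∩ A = {3, 7, 10, 11}
A ∩ B = {2, 7, 8, 12, 14}
B − A = {1, 4, 5, 6, 16}
(B − A)ᶜ = {2, 3, 7, 8, 9, 10, 11, 12, 13, 14, 15}
(A ∩ B) ∪ (B − A)ᶜ = {2, 3, 7, 8, 9, 10, 11, 12, 13, 14, 15}
((A ∩ B) ∪ (B − A)ᶜ) ∪ C = {2, 3, 7, 8, 9, 10, 11, 12, 13, 14, 15}
(((A ∩ B) ∪ (B − A)ᶜ) ∪ C)ᶜ = {1, 4, 5, 6, 16}
(C ∩ A) ∪ (((A ∩ B) ∪ (B − A)ᶜ) ∪ C)ᶜ = {1, 3, 4, 5, 6, 7, 10, 11, 16}
C ∪ ((A ∩ B) ∪ (B − A)ᶜ) = {2, 3, 7, 8, 9, 10, 11, 12, 13, 14, 15}
(C ∪ ((A ∩ B) ∪ (B − A)ᶜ))ᶜ = {1, 4, 5, 6, 16}
A ∩ C = {3, 7, 10, 11}
(C ∪ ((A ∩ B) ∪ (B − A)ᶜ))ᶜ ∪ (A ∩ C) = {1, 3, 4, 5, 6, 7, 10, 11, 16}
Both equal {1, 3, 4, 5, 6, 7, 10, 11, 16}, so (C ∩ A) ∪ (((A ∩ B) ∪ (B − A)ᶜ) ∪ C)ᶜ = (C ∪ ((A ∩ B) ∪ (B − A)ᶜ))ᶜ ∪ (A ∩ C).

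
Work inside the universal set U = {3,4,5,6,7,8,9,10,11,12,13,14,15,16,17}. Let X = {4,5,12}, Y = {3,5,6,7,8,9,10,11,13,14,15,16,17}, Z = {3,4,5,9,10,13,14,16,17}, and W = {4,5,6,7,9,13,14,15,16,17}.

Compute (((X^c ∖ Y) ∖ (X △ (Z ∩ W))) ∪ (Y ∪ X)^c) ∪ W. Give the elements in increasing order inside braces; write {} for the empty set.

{4,5,6,7,9,13,14,15,16,17}

X^c = {3,6,7,8,9,10,11,13,14,15,16,17}
X^c ∖ Y = {}
Z ∩ W = {4,5,9,13,14,16,17}
X △ (Z ∩ W) = {9,12,13,14,16,17}
(X^c ∖ Y) ∖ (X △ (Z ∩ W)) = {}
Y ∪ X = {3,4,5,6,7,8,9,10,11,12,13,14,15,16,17}
(Y ∪ X)^c = {}
((X^c ∖ Y) ∖ (X △ (Z ∩ W))) ∪ (Y ∪ X)^c = {}
(((X^c ∖ Y) ∖ (X △ (Z ∩ W))) ∪ (Y ∪ X)^c) ∪ W = {4,5,6,7,9,13,14,15,16,17}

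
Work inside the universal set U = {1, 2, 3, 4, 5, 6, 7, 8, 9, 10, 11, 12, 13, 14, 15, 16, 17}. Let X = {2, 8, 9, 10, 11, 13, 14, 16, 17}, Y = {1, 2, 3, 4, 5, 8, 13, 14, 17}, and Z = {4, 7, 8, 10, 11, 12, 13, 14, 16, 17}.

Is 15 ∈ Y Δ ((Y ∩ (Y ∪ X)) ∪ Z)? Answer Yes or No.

15 ∉ Y and 15 ∉ X, so 15 ∉ Y ∪ X
15 ∉ Y and 15 ∉ (Y ∪ X), so 15 ∉ Y ∩ (Y ∪ X)
15 ∉ (Y ∩ (Y ∪ X)) and 15 ∉ Z, so 15 ∉ (Y ∩ (Y ∪ X)) ∪ Z
15 ∉ Y and 15 ∉ ((Y ∩ (Y ∪ X)) ∪ Z), so 15 ∉ Y Δ ((Y ∩ (Y ∪ X)) ∪ Z)

No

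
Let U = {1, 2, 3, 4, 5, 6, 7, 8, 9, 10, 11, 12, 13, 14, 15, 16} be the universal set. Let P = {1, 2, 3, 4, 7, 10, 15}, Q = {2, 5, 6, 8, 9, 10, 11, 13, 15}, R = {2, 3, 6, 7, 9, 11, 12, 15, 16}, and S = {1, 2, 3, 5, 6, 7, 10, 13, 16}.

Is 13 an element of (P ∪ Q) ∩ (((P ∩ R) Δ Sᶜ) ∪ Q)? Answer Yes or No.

13 ∉ P and 13 ∈ Q, so 13 ∈ P ∪ Q
13 ∉ P and 13 ∉ R, so 13 ∉ P ∩ R
13 ∈ S, so 13 ∉ Sᶜ
13 ∉ (P ∩ R) and 13 ∉ Sᶜ, so 13 ∉ (P ∩ R) Δ Sᶜ
13 ∉ ((P ∩ R) Δ Sᶜ) and 13 ∈ Q, so 13 ∈ ((P ∩ R) Δ Sᶜ) ∪ Q
13 ∈ (P ∪ Q) and 13 ∈ (((P ∩ R) Δ Sᶜ) ∪ Q), so 13 ∈ (P ∪ Q) ∩ (((P ∩ R) Δ Sᶜ) ∪ Q)

Yes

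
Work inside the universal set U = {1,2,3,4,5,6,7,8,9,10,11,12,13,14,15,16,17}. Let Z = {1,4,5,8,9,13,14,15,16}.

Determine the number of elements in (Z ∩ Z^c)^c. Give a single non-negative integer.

17

Z^c = {2,3,6,7,10,11,12,17}
Z ∩ Z^c = {}
(Z ∩ Z^c)^c = {1,2,3,4,5,6,7,8,9,10,11,12,13,14,15,16,17}
|(Z ∩ Z^c)^c| = 17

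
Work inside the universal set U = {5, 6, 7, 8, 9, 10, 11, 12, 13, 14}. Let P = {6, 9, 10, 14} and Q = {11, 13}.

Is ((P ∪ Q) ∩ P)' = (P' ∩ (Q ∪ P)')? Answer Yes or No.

No

P ∪ Q = {6, 9, 10, 11, 13, 14}
(P ∪ Q) ∩ P = {6, 9, 10, 14}
((P ∪ Q) ∩ P)' = {5, 7, 8, 11, 12, 13}
P' = {5, 7, 8, 11, 12, 13}
Q ∪ P = {6, 9, 10, 11, 13, 14}
(Q ∪ P)' = {5, 7, 8, 12}
P' ∩ (Q ∪ P)' = {5, 7, 8, 12}
11 ∈ ((P ∪ Q) ∩ P)' but 11 ∉ P' ∩ (Q ∪ P)', so they differ.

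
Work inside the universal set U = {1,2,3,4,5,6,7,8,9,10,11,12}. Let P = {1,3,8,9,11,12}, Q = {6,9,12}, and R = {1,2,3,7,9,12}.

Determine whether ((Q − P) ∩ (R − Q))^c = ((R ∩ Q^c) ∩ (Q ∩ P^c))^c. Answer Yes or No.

Yes

Q − P = {6}
R − Q = {1,2,3,7}
(Q − P) ∩ (R − Q) = {}
((Q − P) ∩ (R − Q))^c = {1,2,3,4,5,6,7,8,9,10,11,12}
Q^c = {1,2,3,4,5,7,8,10,11}
R ∩ Q^c = {1,2,3,7}
P^c = {2,4,5,6,7,10}
Q ∩ P^c = {6}
(R ∩ Q^c) ∩ (Q ∩ P^c) = {}
((R ∩ Q^c) ∩ (Q ∩ P^c))^c = {1,2,3,4,5,6,7,8,9,10,11,12}
Both equal {1,2,3,4,5,6,7,8,9,10,11,12}, so ((Q − P) ∩ (R − Q))^c = ((R ∩ Q^c) ∩ (Q ∩ P^c))^c.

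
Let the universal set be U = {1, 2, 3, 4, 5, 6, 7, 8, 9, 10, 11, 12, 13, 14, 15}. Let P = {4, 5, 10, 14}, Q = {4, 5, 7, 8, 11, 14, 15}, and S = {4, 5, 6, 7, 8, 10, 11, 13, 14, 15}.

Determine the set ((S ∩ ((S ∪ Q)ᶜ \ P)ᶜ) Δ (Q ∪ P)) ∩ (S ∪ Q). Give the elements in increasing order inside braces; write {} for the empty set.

S ∪ Q = {4, 5, 6, 7, 8, 10, 11, 13, 14, 15}
(S ∪ Q)ᶜ = {1, 2, 3, 9, 12}
(S ∪ Q)ᶜ \ P = {1, 2, 3, 9, 12}
((S ∪ Q)ᶜ \ P)ᶜ = {4, 5, 6, 7, 8, 10, 11, 13, 14, 15}
S ∩ ((S ∪ Q)ᶜ \ P)ᶜ = {4, 5, 6, 7, 8, 10, 11, 13, 14, 15}
Q ∪ P = {4, 5, 7, 8, 10, 11, 14, 15}
(S ∩ ((S ∪ Q)ᶜ \ P)ᶜ) Δ (Q ∪ P) = {6, 13}
((S ∩ ((S ∪ Q)ᶜ \ P)ᶜ) Δ (Q ∪ P)) ∩ (S ∪ Q) = {6, 13}

{6, 13}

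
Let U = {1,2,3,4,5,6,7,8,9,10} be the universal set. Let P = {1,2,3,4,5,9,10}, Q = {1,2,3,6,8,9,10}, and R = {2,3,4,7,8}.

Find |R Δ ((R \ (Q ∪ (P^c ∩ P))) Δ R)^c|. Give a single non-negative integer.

P^c = {6,7,8}
P^c ∩ P = {}
Q ∪ (P^c ∩ P) = {1,2,3,6,8,9,10}
R \ (Q ∪ (P^c ∩ P)) = {4,7}
(R \ (Q ∪ (P^c ∩ P))) Δ R = {2,3,8}
((R \ (Q ∪ (P^c ∩ P))) Δ R)^c = {1,4,5,6,7,9,10}
R Δ ((R \ (Q ∪ (P^c ∩ P))) Δ R)^c = {1,2,3,5,6,8,9,10}
|R Δ ((R \ (Q ∪ (P^c ∩ P))) Δ R)^c| = 8

8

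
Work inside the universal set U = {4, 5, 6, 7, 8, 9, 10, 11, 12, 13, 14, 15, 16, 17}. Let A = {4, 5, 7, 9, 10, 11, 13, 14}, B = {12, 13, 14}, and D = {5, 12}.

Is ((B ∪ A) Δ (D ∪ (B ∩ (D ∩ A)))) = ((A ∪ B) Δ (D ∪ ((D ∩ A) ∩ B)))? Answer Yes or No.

B ∪ A = {4, 5, 7, 9, 10, 11, 12, 13, 14}
D ∩ A = {5}
B ∩ (D ∩ A) = {}
D ∪ (B ∩ (D ∩ A)) = {5, 12}
(B ∪ A) Δ (D ∪ (B ∩ (D ∩ A))) = {4, 7, 9, 10, 11, 13, 14}
A ∪ B = {4, 5, 7, 9, 10, 11, 12, 13, 14}
(D ∩ A) ∩ B = {}
D ∪ ((D ∩ A) ∩ B) = {5, 12}
(A ∪ B) Δ (D ∪ ((D ∩ A) ∩ B)) = {4, 7, 9, 10, 11, 13, 14}
Both equal {4, 7, 9, 10, 11, 13, 14}, so (B ∪ A) Δ (D ∪ (B ∩ (D ∩ A))) = (A ∪ B) Δ (D ∪ ((D ∩ A) ∩ B)).

Yes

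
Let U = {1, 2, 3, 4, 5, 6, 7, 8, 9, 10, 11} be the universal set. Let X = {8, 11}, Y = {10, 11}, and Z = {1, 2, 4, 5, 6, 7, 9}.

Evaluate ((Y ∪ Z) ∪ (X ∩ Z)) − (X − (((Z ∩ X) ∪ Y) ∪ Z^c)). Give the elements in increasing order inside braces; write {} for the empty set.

Y ∪ Z = {1, 2, 4, 5, 6, 7, 9, 10, 11}
X ∩ Z = {}
(Y ∪ Z) ∪ (X ∩ Z) = {1, 2, 4, 5, 6, 7, 9, 10, 11}
Z ∩ X = {}
(Z ∩ X) ∪ Y = {10, 11}
Z^c = {3, 8, 10, 11}
((Z ∩ X) ∪ Y) ∪ Z^c = {3, 8, 10, 11}
X − (((Z ∩ X) ∪ Y) ∪ Z^c) = {}
((Y ∪ Z) ∪ (X ∩ Z)) − (X − (((Z ∩ X) ∪ Y) ∪ Z^c)) = {1, 2, 4, 5, 6, 7, 9, 10, 11}

{1, 2, 4, 5, 6, 7, 9, 10, 11}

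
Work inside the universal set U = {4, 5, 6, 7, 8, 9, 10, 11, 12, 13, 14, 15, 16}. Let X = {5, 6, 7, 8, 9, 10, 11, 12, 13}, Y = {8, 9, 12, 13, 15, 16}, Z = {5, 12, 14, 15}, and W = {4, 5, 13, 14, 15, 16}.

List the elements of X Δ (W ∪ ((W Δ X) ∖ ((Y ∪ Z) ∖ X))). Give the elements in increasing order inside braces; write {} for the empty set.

{4, 14, 15, 16}

W Δ X = {4, 6, 7, 8, 9, 10, 11, 12, 14, 15, 16}
Y ∪ Z = {5, 8, 9, 12, 13, 14, 15, 16}
(Y ∪ Z) ∖ X = {14, 15, 16}
(W Δ X) ∖ ((Y ∪ Z) ∖ X) = {4, 6, 7, 8, 9, 10, 11, 12}
W ∪ ((W Δ X) ∖ ((Y ∪ Z) ∖ X)) = {4, 5, 6, 7, 8, 9, 10, 11, 12, 13, 14, 15, 16}
X Δ (W ∪ ((W Δ X) ∖ ((Y ∪ Z) ∖ X))) = {4, 14, 15, 16}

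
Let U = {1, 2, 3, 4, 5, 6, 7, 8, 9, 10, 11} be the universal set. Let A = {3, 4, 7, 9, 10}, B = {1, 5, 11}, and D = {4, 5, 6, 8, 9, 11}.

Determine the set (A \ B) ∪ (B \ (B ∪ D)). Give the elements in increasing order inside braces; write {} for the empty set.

A \ B = {3, 4, 7, 9, 10}
B ∪ D = {1, 4, 5, 6, 8, 9, 11}
B \ (B ∪ D) = {}
(A \ B) ∪ (B \ (B ∪ D)) = {3, 4, 7, 9, 10}

{3, 4, 7, 9, 10}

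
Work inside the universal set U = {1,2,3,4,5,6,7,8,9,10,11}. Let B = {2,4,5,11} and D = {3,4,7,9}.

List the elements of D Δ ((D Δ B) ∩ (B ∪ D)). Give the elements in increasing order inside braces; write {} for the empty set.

D Δ B = {2,3,5,7,9,11}
B ∪ D = {2,3,4,5,7,9,11}
(D Δ B) ∩ (B ∪ D) = {2,3,5,7,9,11}
D Δ ((D Δ B) ∩ (B ∪ D)) = {2,4,5,11}

{2,4,5,11}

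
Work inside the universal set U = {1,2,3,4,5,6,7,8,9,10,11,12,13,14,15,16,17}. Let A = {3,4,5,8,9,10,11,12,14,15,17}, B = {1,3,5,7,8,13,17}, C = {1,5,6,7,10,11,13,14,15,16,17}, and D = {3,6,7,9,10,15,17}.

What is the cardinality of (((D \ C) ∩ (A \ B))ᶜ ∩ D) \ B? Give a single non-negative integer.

3

D \ C = {3,9}
A \ B = {4,9,10,11,12,14,15}
(D \ C) ∩ (A \ B) = {9}
((D \ C) ∩ (A \ B))ᶜ = {1,2,3,4,5,6,7,8,10,11,12,13,14,15,16,17}
((D \ C) ∩ (A \ B))ᶜ ∩ D = {3,6,7,10,15,17}
(((D \ C) ∩ (A \ B))ᶜ ∩ D) \ B = {6,10,15}
|(((D \ C) ∩ (A \ B))ᶜ ∩ D) \ B| = 3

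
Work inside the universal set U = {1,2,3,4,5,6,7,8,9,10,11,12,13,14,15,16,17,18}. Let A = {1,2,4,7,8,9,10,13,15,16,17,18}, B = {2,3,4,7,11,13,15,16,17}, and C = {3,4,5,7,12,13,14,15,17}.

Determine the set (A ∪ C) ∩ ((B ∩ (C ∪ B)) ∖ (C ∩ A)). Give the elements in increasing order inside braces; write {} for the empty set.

A ∪ C = {1,2,3,4,5,7,8,9,10,12,13,14,15,16,17,18}
C ∪ B = {2,3,4,5,7,11,12,13,14,15,16,17}
B ∩ (C ∪ B) = {2,3,4,7,11,13,15,16,17}
C ∩ A = {4,7,13,15,17}
(B ∩ (C ∪ B)) ∖ (C ∩ A) = {2,3,11,16}
(A ∪ C) ∩ ((B ∩ (C ∪ B)) ∖ (C ∩ A)) = {2,3,16}

{2,3,16}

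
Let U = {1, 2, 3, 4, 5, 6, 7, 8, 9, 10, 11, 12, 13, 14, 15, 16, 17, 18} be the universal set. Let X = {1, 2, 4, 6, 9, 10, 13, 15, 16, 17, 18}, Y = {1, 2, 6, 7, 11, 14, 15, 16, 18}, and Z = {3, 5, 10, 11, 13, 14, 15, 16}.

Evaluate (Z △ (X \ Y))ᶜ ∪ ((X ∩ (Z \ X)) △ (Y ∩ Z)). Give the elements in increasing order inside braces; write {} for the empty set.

X \ Y = {4, 9, 10, 13, 17}
Z △ (X \ Y) = {3, 4, 5, 9, 11, 14, 15, 16, 17}
(Z △ (X \ Y))ᶜ = {1, 2, 6, 7, 8, 10, 12, 13, 18}
Z \ X = {3, 5, 11, 14}
X ∩ (Z \ X) = {}
Y ∩ Z = {11, 14, 15, 16}
(X ∩ (Z \ X)) △ (Y ∩ Z) = {11, 14, 15, 16}
(Z △ (X \ Y))ᶜ ∪ ((X ∩ (Z \ X)) △ (Y ∩ Z)) = {1, 2, 6, 7, 8, 10, 11, 12, 13, 14, 15, 16, 18}

{1, 2, 6, 7, 8, 10, 11, 12, 13, 14, 15, 16, 18}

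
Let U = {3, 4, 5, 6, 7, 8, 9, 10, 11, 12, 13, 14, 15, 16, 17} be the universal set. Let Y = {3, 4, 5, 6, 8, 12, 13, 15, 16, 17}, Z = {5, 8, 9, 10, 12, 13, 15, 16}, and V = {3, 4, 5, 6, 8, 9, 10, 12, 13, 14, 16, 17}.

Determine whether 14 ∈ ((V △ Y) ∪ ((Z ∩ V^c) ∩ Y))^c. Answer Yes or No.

14 ∈ V and 14 ∉ Y, so 14 ∈ V △ Y
14 ∈ V, so 14 ∉ V^c
14 ∉ Z and 14 ∉ V^c, so 14 ∉ Z ∩ V^c
14 ∉ (Z ∩ V^c) and 14 ∉ Y, so 14 ∉ (Z ∩ V^c) ∩ Y
14 ∈ (V △ Y) and 14 ∉ ((Z ∩ V^c) ∩ Y), so 14 ∈ (V △ Y) ∪ ((Z ∩ V^c) ∩ Y)
14 ∉ ((V △ Y) ∪ ((Z ∩ V^c) ∩ Y))^c since 14 ∈ ((V △ Y) ∪ ((Z ∩ V^c) ∩ Y))

No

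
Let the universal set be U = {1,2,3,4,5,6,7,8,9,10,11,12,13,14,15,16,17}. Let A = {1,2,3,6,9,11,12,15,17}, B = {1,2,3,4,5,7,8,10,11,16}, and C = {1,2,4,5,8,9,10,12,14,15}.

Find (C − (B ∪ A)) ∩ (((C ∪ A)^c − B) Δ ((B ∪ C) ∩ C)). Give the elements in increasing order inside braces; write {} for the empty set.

B ∪ A = {1,2,3,4,5,6,7,8,9,10,11,12,15,16,17}
C − (B ∪ A) = {14}
C ∪ A = {1,2,3,4,5,6,8,9,10,11,12,14,15,17}
(C ∪ A)^c = {7,13,16}
(C ∪ A)^c − B = {13}
B ∪ C = {1,2,3,4,5,7,8,9,10,11,12,14,15,16}
(B ∪ C) ∩ C = {1,2,4,5,8,9,10,12,14,15}
((C ∪ A)^c − B) Δ ((B ∪ C) ∩ C) = {1,2,4,5,8,9,10,12,13,14,15}
(C − (B ∪ A)) ∩ (((C ∪ A)^c − B) Δ ((B ∪ C) ∩ C)) = {14}

{14}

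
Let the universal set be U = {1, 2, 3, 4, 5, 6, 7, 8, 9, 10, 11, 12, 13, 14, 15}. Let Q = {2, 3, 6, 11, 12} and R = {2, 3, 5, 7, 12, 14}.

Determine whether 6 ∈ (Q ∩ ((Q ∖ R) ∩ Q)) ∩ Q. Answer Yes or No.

6 ∈ Q and 6 ∉ R, so 6 ∈ Q ∖ R
6 ∈ (Q ∖ R) and 6 ∈ Q, so 6 ∈ (Q ∖ R) ∩ Q
6 ∈ Q and 6 ∈ ((Q ∖ R) ∩ Q), so 6 ∈ Q ∩ ((Q ∖ R) ∩ Q)
6 ∈ (Q ∩ ((Q ∖ R) ∩ Q)) and 6 ∈ Q, so 6 ∈ (Q ∩ ((Q ∖ R) ∩ Q)) ∩ Q

Yes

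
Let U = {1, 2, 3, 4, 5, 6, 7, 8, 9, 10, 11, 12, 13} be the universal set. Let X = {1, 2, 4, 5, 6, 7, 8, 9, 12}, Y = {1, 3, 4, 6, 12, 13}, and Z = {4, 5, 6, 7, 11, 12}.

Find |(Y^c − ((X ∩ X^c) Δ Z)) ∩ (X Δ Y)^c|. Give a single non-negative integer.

Y^c = {2, 5, 7, 8, 9, 10, 11}
X^c = {3, 10, 11, 13}
X ∩ X^c = {}
(X ∩ X^c) Δ Z = {4, 5, 6, 7, 11, 12}
Y^c − ((X ∩ X^c) Δ Z) = {2, 8, 9, 10}
X Δ Y = {2, 3, 5, 7, 8, 9, 13}
(X Δ Y)^c = {1, 4, 6, 10, 11, 12}
(Y^c − ((X ∩ X^c) Δ Z)) ∩ (X Δ Y)^c = {10}
|(Y^c − ((X ∩ X^c) Δ Z)) ∩ (X Δ Y)^c| = 1

1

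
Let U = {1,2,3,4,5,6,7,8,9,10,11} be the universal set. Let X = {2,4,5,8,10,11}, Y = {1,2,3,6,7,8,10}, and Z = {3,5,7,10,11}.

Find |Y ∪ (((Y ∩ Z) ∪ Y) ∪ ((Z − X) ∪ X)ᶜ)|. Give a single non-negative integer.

8

Y ∩ Z = {3,7,10}
(Y ∩ Z) ∪ Y = {1,2,3,6,7,8,10}
Z − X = {3,7}
(Z − X) ∪ X = {2,3,4,5,7,8,10,11}
((Z − X) ∪ X)ᶜ = {1,6,9}
((Y ∩ Z) ∪ Y) ∪ ((Z − X) ∪ X)ᶜ = {1,2,3,6,7,8,9,10}
Y ∪ (((Y ∩ Z) ∪ Y) ∪ ((Z − X) ∪ X)ᶜ) = {1,2,3,6,7,8,9,10}
|Y ∪ (((Y ∩ Z) ∪ Y) ∪ ((Z − X) ∪ X)ᶜ)| = 8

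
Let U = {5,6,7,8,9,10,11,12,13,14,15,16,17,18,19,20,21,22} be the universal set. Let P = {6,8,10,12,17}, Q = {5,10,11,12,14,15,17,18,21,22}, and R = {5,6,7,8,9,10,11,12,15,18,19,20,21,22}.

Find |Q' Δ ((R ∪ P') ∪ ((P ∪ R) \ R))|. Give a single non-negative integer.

10

Q' = {6,7,8,9,13,16,19,20}
P' = {5,7,9,11,13,14,15,16,18,19,20,21,22}
R ∪ P' = {5,6,7,8,9,10,11,12,13,14,15,16,18,19,20,21,22}
P ∪ R = {5,6,7,8,9,10,11,12,15,17,18,19,20,21,22}
(P ∪ R) \ R = {17}
(R ∪ P') ∪ ((P ∪ R) \ R) = {5,6,7,8,9,10,11,12,13,14,15,16,17,18,19,20,21,22}
Q' Δ ((R ∪ P') ∪ ((P ∪ R) \ R)) = {5,10,11,12,14,15,17,18,21,22}
|Q' Δ ((R ∪ P') ∪ ((P ∪ R) \ R))| = 10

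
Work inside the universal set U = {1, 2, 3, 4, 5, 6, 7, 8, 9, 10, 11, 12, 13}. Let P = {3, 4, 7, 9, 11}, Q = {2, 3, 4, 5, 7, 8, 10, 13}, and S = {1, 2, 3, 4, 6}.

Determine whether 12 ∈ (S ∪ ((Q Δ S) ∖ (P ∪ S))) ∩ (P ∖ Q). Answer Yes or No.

No

12 ∉ Q and 12 ∉ S, so 12 ∉ Q Δ S
12 ∉ P and 12 ∉ S, so 12 ∉ P ∪ S
12 ∉ (Q Δ S) and 12 ∉ (P ∪ S), so 12 ∉ (Q Δ S) ∖ (P ∪ S)
12 ∉ S and 12 ∉ ((Q Δ S) ∖ (P ∪ S)), so 12 ∉ S ∪ ((Q Δ S) ∖ (P ∪ S))
12 ∉ P and 12 ∉ Q, so 12 ∉ P ∖ Q
12 ∉ (S ∪ ((Q Δ S) ∖ (P ∪ S))) and 12 ∉ (P ∖ Q), so 12 ∉ (S ∪ ((Q Δ S) ∖ (P ∪ S))) ∩ (P ∖ Q)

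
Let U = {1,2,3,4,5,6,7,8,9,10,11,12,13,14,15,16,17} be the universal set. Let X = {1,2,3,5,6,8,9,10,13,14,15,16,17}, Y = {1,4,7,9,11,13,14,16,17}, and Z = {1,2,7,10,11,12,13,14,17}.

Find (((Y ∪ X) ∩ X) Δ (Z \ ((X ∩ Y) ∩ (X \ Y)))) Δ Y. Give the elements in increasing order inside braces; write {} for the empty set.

{1,3,4,5,6,8,12,13,14,15,17}

Y ∪ X = {1,2,3,4,5,6,7,8,9,10,11,13,14,15,16,17}
(Y ∪ X) ∩ X = {1,2,3,5,6,8,9,10,13,14,15,16,17}
X ∩ Y = {1,9,13,14,16,17}
X \ Y = {2,3,5,6,8,10,15}
(X ∩ Y) ∩ (X \ Y) = {}
Z \ ((X ∩ Y) ∩ (X \ Y)) = {1,2,7,10,11,12,13,14,17}
((Y ∪ X) ∩ X) Δ (Z \ ((X ∩ Y) ∩ (X \ Y))) = {3,5,6,7,8,9,11,12,15,16}
(((Y ∪ X) ∩ X) Δ (Z \ ((X ∩ Y) ∩ (X \ Y)))) Δ Y = {1,3,4,5,6,8,12,13,14,15,17}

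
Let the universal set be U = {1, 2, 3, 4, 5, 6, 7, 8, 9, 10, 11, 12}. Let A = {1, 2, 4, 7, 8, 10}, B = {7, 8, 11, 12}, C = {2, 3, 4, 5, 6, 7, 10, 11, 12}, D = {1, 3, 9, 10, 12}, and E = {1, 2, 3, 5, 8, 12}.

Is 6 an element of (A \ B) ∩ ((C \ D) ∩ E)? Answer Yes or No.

No

6 ∉ A and 6 ∉ B, so 6 ∉ A \ B
6 ∈ C and 6 ∉ D, so 6 ∈ C \ D
6 ∈ (C \ D) and 6 ∉ E, so 6 ∉ (C \ D) ∩ E
6 ∉ (A \ B) and 6 ∉ ((C \ D) ∩ E), so 6 ∉ (A \ B) ∩ ((C \ D) ∩ E)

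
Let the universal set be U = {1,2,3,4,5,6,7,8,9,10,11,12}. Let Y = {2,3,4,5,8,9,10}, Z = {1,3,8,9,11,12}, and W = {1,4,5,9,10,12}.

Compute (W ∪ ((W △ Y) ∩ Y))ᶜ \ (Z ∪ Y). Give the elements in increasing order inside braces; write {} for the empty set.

{6,7}

W △ Y = {1,2,3,8,12}
(W △ Y) ∩ Y = {2,3,8}
W ∪ ((W △ Y) ∩ Y) = {1,2,3,4,5,8,9,10,12}
(W ∪ ((W △ Y) ∩ Y))ᶜ = {6,7,11}
Z ∪ Y = {1,2,3,4,5,8,9,10,11,12}
(W ∪ ((W △ Y) ∩ Y))ᶜ \ (Z ∪ Y) = {6,7}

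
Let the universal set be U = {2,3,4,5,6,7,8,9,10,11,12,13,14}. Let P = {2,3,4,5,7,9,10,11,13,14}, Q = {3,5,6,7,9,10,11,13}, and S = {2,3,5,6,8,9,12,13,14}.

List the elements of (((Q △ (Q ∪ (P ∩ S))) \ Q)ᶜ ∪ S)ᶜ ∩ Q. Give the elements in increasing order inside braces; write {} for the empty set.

P ∩ S = {2,3,5,9,13,14}
Q ∪ (P ∩ S) = {2,3,5,6,7,9,10,11,13,14}
Q △ (Q ∪ (P ∩ S)) = {2,14}
(Q △ (Q ∪ (P ∩ S))) \ Q = {2,14}
((Q △ (Q ∪ (P ∩ S))) \ Q)ᶜ = {3,4,5,6,7,8,9,10,11,12,13}
((Q △ (Q ∪ (P ∩ S))) \ Q)ᶜ ∪ S = {2,3,4,5,6,7,8,9,10,11,12,13,14}
(((Q △ (Q ∪ (P ∩ S))) \ Q)ᶜ ∪ S)ᶜ = {}
(((Q △ (Q ∪ (P ∩ S))) \ Q)ᶜ ∪ S)ᶜ ∩ Q = {}

{}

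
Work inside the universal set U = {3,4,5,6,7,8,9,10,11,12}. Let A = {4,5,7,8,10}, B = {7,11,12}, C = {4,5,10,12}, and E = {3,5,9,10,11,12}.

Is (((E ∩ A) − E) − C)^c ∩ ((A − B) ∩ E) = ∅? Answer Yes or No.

No

E ∩ A = {5,10}
(E ∩ A) − E = {}
((E ∩ A) − E) − C = {}
(((E ∩ A) − E) − C)^c = {3,4,5,6,7,8,9,10,11,12}
A − B = {4,5,8,10}
(A − B) ∩ E = {5,10}
5 lies in both, so they are not disjoint.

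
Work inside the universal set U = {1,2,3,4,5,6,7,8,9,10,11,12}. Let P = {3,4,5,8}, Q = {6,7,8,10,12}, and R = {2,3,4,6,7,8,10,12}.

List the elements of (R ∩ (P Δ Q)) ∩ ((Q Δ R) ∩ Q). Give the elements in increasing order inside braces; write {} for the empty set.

P Δ Q = {3,4,5,6,7,10,12}
R ∩ (P Δ Q) = {3,4,6,7,10,12}
Q Δ R = {2,3,4}
(Q Δ R) ∩ Q = {}
(R ∩ (P Δ Q)) ∩ ((Q Δ R) ∩ Q) = {}

{}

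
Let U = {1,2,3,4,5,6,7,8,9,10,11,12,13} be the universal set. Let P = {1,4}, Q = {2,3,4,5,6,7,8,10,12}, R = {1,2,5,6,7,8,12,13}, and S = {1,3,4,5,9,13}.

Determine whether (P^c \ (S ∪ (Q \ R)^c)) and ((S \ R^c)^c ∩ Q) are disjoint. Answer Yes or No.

No

P^c = {2,3,5,6,7,8,9,10,11,12,13}
Q \ R = {3,4,10}
(Q \ R)^c = {1,2,5,6,7,8,9,11,12,13}
S ∪ (Q \ R)^c = {1,2,3,4,5,6,7,8,9,11,12,13}
P^c \ (S ∪ (Q \ R)^c) = {10}
R^c = {3,4,9,10,11}
S \ R^c = {1,5,13}
(S \ R^c)^c = {2,3,4,6,7,8,9,10,11,12}
(S \ R^c)^c ∩ Q = {2,3,4,6,7,8,10,12}
10 lies in both, so they are not disjoint.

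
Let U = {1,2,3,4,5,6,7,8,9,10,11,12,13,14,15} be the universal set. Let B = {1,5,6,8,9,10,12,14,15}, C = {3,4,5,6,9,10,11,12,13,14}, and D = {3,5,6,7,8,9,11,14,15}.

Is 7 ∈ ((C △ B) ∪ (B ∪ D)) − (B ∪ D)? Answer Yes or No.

No

7 ∉ C and 7 ∉ B, so 7 ∉ C △ B
7 ∉ B and 7 ∈ D, so 7 ∈ B ∪ D
7 ∉ (C △ B) and 7 ∈ (B ∪ D), so 7 ∈ (C △ B) ∪ (B ∪ D)
7 ∉ B and 7 ∈ D, so 7 ∈ B ∪ D
7 ∈ ((C △ B) ∪ (B ∪ D)) and 7 ∈ (B ∪ D), so 7 ∉ ((C △ B) ∪ (B ∪ D)) − (B ∪ D)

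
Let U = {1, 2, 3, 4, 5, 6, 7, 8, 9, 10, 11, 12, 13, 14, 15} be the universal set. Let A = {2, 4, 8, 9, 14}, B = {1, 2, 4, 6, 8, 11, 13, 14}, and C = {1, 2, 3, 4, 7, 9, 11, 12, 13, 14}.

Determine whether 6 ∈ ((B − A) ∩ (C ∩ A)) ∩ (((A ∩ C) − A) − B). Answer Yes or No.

6 ∈ B and 6 ∉ A, so 6 ∈ B − A
6 ∉ C and 6 ∉ A, so 6 ∉ C ∩ A
6 ∈ (B − A) and 6 ∉ (C ∩ A), so 6 ∉ (B − A) ∩ (C ∩ A)
6 ∉ A and 6 ∉ C, so 6 ∉ A ∩ C
6 ∉ (A ∩ C) and 6 ∉ A, so 6 ∉ (A ∩ C) − A
6 ∉ ((A ∩ C) − A) and 6 ∈ B, so 6 ∉ ((A ∩ C) − A) − B
6 ∉ ((B − A) ∩ (C ∩ A)) and 6 ∉ (((A ∩ C) − A) − B), so 6 ∉ ((B − A) ∩ (C ∩ A)) ∩ (((A ∩ C) − A) − B)

No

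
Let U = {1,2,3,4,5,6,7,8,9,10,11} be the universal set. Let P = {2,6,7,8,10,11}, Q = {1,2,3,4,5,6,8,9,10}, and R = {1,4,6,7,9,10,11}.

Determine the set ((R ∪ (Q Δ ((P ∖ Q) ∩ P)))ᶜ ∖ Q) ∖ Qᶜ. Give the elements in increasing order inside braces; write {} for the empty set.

{}

P ∖ Q = {7,11}
(P ∖ Q) ∩ P = {7,11}
Q Δ ((P ∖ Q) ∩ P) = {1,2,3,4,5,6,7,8,9,10,11}
R ∪ (Q Δ ((P ∖ Q) ∩ P)) = {1,2,3,4,5,6,7,8,9,10,11}
(R ∪ (Q Δ ((P ∖ Q) ∩ P)))ᶜ = {}
(R ∪ (Q Δ ((P ∖ Q) ∩ P)))ᶜ ∖ Q = {}
Qᶜ = {7,11}
((R ∪ (Q Δ ((P ∖ Q) ∩ P)))ᶜ ∖ Q) ∖ Qᶜ = {}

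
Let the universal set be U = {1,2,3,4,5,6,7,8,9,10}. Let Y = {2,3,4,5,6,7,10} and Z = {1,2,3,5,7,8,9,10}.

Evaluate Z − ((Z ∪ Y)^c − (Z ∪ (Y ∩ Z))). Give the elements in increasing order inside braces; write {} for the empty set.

{1,2,3,5,7,8,9,10}

Z ∪ Y = {1,2,3,4,5,6,7,8,9,10}
(Z ∪ Y)^c = {}
Y ∩ Z = {2,3,5,7,10}
Z ∪ (Y ∩ Z) = {1,2,3,5,7,8,9,10}
(Z ∪ Y)^c − (Z ∪ (Y ∩ Z)) = {}
Z − ((Z ∪ Y)^c − (Z ∪ (Y ∩ Z))) = {1,2,3,5,7,8,9,10}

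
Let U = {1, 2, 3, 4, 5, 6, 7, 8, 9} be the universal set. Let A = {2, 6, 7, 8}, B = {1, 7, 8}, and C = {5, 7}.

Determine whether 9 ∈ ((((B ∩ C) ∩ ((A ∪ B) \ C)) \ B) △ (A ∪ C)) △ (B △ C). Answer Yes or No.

No

9 ∉ B and 9 ∉ C, so 9 ∉ B ∩ C
9 ∉ A and 9 ∉ B, so 9 ∉ A ∪ B
9 ∉ (A ∪ B) and 9 ∉ C, so 9 ∉ (A ∪ B) \ C
9 ∉ (B ∩ C) and 9 ∉ ((A ∪ B) \ C), so 9 ∉ (B ∩ C) ∩ ((A ∪ B) \ C)
9 ∉ ((B ∩ C) ∩ ((A ∪ B) \ C)) and 9 ∉ B, so 9 ∉ ((B ∩ C) ∩ ((A ∪ B) \ C)) \ B
9 ∉ A and 9 ∉ C, so 9 ∉ A ∪ C
9 ∉ (((B ∩ C) ∩ ((A ∪ B) \ C)) \ B) and 9 ∉ (A ∪ C), so 9 ∉ (((B ∩ C) ∩ ((A ∪ B) \ C)) \ B) △ (A ∪ C)
9 ∉ B and 9 ∉ C, so 9 ∉ B △ C
9 ∉ ((((B ∩ C) ∩ ((A ∪ B) \ C)) \ B) △ (A ∪ C)) and 9 ∉ (B △ C), so 9 ∉ ((((B ∩ C) ∩ ((A ∪ B) \ C)) \ B) △ (A ∪ C)) △ (B △ C)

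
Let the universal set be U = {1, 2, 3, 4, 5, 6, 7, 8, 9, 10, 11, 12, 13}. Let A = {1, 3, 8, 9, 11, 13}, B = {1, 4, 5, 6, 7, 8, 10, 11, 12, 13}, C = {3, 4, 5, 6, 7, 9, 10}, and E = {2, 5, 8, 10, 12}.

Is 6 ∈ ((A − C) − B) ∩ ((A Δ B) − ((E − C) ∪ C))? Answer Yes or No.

No

6 ∉ A and 6 ∈ C, so 6 ∉ A − C
6 ∉ (A − C) and 6 ∈ B, so 6 ∉ (A − C) − B
6 ∉ A and 6 ∈ B, so 6 ∈ A Δ B
6 ∉ E and 6 ∈ C, so 6 ∉ E − C
6 ∉ (E − C) and 6 ∈ C, so 6 ∈ (E − C) ∪ C
6 ∈ (A Δ B) and 6 ∈ ((E − C) ∪ C), so 6 ∉ (A Δ B) − ((E − C) ∪ C)
6 ∉ ((A − C) − B) and 6 ∉ ((A Δ B) − ((E − C) ∪ C)), so 6 ∉ ((A − C) − B) ∩ ((A Δ B) − ((E − C) ∪ C))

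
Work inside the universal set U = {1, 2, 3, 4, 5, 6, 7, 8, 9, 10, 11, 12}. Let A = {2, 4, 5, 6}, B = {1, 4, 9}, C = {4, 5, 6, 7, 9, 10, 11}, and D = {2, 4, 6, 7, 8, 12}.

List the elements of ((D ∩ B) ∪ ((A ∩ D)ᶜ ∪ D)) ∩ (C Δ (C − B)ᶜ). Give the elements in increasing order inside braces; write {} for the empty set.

{1, 2, 3, 5, 6, 7, 8, 10, 11, 12}

D ∩ B = {4}
A ∩ D = {2, 4, 6}
(A ∩ D)ᶜ = {1, 3, 5, 7, 8, 9, 10, 11, 12}
(A ∩ D)ᶜ ∪ D = {1, 2, 3, 4, 5, 6, 7, 8, 9, 10, 11, 12}
(D ∩ B) ∪ ((A ∩ D)ᶜ ∪ D) = {1, 2, 3, 4, 5, 6, 7, 8, 9, 10, 11, 12}
C − B = {5, 6, 7, 10, 11}
(C − B)ᶜ = {1, 2, 3, 4, 8, 9, 12}
C Δ (C − B)ᶜ = {1, 2, 3, 5, 6, 7, 8, 10, 11, 12}
((D ∩ B) ∪ ((A ∩ D)ᶜ ∪ D)) ∩ (C Δ (C − B)ᶜ) = {1, 2, 3, 5, 6, 7, 8, 10, 11, 12}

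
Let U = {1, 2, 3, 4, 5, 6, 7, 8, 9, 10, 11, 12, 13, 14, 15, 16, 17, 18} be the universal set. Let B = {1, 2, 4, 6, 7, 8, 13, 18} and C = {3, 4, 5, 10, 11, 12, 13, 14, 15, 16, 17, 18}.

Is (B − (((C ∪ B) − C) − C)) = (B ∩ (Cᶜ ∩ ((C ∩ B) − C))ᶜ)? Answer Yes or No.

C ∪ B = {1, 2, 3, 4, 5, 6, 7, 8, 10, 11, 12, 13, 14, 15, 16, 17, 18}
(C ∪ B) − C = {1, 2, 6, 7, 8}
((C ∪ B) − C) − C = {1, 2, 6, 7, 8}
B − (((C ∪ B) − C) − C) = {4, 13, 18}
Cᶜ = {1, 2, 6, 7, 8, 9}
C ∩ B = {4, 13, 18}
(C ∩ B) − C = {}
Cᶜ ∩ ((C ∩ B) − C) = {}
(Cᶜ ∩ ((C ∩ B) − C))ᶜ = {1, 2, 3, 4, 5, 6, 7, 8, 9, 10, 11, 12, 13, 14, 15, 16, 17, 18}
B ∩ (Cᶜ ∩ ((C ∩ B) − C))ᶜ = {1, 2, 4, 6, 7, 8, 13, 18}
1 ∈ B ∩ (Cᶜ ∩ ((C ∩ B) − C))ᶜ but 1 ∉ B − (((C ∪ B) − C) − C), so they differ.

No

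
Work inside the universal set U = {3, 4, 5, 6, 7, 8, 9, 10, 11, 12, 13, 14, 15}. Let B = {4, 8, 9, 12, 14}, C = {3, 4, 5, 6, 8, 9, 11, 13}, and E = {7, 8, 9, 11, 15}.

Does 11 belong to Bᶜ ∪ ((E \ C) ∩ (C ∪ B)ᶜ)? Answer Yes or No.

11 ∉ B, so 11 ∈ Bᶜ
11 ∈ E and 11 ∈ C, so 11 ∉ E \ C
11 ∈ C and 11 ∉ B, so 11 ∈ C ∪ B
11 ∉ (C ∪ B)ᶜ since 11 ∈ (C ∪ B)
11 ∉ (E \ C) and 11 ∉ (C ∪ B)ᶜ, so 11 ∉ (E \ C) ∩ (C ∪ B)ᶜ
11 ∈ Bᶜ and 11 ∉ ((E \ C) ∩ (C ∪ B)ᶜ), so 11 ∈ Bᶜ ∪ ((E \ C) ∩ (C ∪ B)ᶜ)

Yes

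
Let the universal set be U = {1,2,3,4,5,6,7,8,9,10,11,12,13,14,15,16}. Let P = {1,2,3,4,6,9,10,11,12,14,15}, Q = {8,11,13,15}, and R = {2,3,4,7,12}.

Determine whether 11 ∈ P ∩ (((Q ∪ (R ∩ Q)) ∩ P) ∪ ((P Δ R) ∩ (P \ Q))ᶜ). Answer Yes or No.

11 ∉ R and 11 ∈ Q, so 11 ∉ R ∩ Q
11 ∈ Q and 11 ∉ (R ∩ Q), so 11 ∈ Q ∪ (R ∩ Q)
11 ∈ (Q ∪ (R ∩ Q)) and 11 ∈ P, so 11 ∈ (Q ∪ (R ∩ Q)) ∩ P
11 ∈ P and 11 ∉ R, so 11 ∈ P Δ R
11 ∈ P and 11 ∈ Q, so 11 ∉ P \ Q
11 ∈ (P Δ R) and 11 ∉ (P \ Q), so 11 ∉ (P Δ R) ∩ (P \ Q)
11 ∈ ((P Δ R) ∩ (P \ Q))ᶜ since 11 ∉ ((P Δ R) ∩ (P \ Q))
11 ∈ ((Q ∪ (R ∩ Q)) ∩ P) and 11 ∈ ((P Δ R) ∩ (P \ Q))ᶜ, so 11 ∈ ((Q ∪ (R ∩ Q)) ∩ P) ∪ ((P Δ R) ∩ (P \ Q))ᶜ
11 ∈ P and 11 ∈ (((Q ∪ (R ∩ Q)) ∩ P) ∪ ((P Δ R) ∩ (P \ Q))ᶜ), so 11 ∈ P ∩ (((Q ∪ (R ∩ Q)) ∩ P) ∪ ((P Δ R) ∩ (P \ Q))ᶜ)

Yes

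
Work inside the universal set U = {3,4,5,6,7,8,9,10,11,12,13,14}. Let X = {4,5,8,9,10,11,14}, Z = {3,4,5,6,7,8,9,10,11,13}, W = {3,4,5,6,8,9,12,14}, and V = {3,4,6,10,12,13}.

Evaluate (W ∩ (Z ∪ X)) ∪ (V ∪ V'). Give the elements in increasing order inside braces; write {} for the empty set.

Z ∪ X = {3,4,5,6,7,8,9,10,11,13,14}
W ∩ (Z ∪ X) = {3,4,5,6,8,9,14}
V' = {5,7,8,9,11,14}
V ∪ V' = {3,4,5,6,7,8,9,10,11,12,13,14}
(W ∩ (Z ∪ X)) ∪ (V ∪ V') = {3,4,5,6,7,8,9,10,11,12,13,14}

{3,4,5,6,7,8,9,10,11,12,13,14}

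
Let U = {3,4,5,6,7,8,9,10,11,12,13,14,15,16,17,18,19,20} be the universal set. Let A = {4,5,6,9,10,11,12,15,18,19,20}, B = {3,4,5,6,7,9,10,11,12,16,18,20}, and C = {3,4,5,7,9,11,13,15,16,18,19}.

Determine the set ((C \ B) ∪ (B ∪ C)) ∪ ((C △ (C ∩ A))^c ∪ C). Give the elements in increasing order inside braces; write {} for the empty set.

C \ B = {13,15,19}
B ∪ C = {3,4,5,6,7,9,10,11,12,13,15,16,18,19,20}
(C \ B) ∪ (B ∪ C) = {3,4,5,6,7,9,10,11,12,13,15,16,18,19,20}
C ∩ A = {4,5,9,11,15,18,19}
C △ (C ∩ A) = {3,7,13,16}
(C △ (C ∩ A))^c = {4,5,6,8,9,10,11,12,14,15,17,18,19,20}
(C △ (C ∩ A))^c ∪ C = {3,4,5,6,7,8,9,10,11,12,13,14,15,16,17,18,19,20}
((C \ B) ∪ (B ∪ C)) ∪ ((C △ (C ∩ A))^c ∪ C) = {3,4,5,6,7,8,9,10,11,12,13,14,15,16,17,18,19,20}

{3,4,5,6,7,8,9,10,11,12,13,14,15,16,17,18,19,20}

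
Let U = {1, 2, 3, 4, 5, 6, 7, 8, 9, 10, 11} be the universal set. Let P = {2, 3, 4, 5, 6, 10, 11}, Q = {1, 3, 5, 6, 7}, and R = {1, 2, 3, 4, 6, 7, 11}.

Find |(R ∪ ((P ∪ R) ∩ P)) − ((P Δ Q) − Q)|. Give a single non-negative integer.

5

P ∪ R = {1, 2, 3, 4, 5, 6, 7, 10, 11}
(P ∪ R) ∩ P = {2, 3, 4, 5, 6, 10, 11}
R ∪ ((P ∪ R) ∩ P) = {1, 2, 3, 4, 5, 6, 7, 10, 11}
P Δ Q = {1, 2, 4, 7, 10, 11}
(P Δ Q) − Q = {2, 4, 10, 11}
(R ∪ ((P ∪ R) ∩ P)) − ((P Δ Q) − Q) = {1, 3, 5, 6, 7}
|(R ∪ ((P ∪ R) ∩ P)) − ((P Δ Q) − Q)| = 5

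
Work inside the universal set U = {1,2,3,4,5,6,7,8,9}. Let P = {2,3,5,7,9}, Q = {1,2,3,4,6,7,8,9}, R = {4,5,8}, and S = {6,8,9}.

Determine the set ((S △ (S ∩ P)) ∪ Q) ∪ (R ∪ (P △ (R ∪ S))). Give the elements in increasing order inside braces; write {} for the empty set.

S ∩ P = {9}
S △ (S ∩ P) = {6,8}
(S △ (S ∩ P)) ∪ Q = {1,2,3,4,6,7,8,9}
R ∪ S = {4,5,6,8,9}
P △ (R ∪ S) = {2,3,4,6,7,8}
R ∪ (P △ (R ∪ S)) = {2,3,4,5,6,7,8}
((S △ (S ∩ P)) ∪ Q) ∪ (R ∪ (P △ (R ∪ S))) = {1,2,3,4,5,6,7,8,9}

{1,2,3,4,5,6,7,8,9}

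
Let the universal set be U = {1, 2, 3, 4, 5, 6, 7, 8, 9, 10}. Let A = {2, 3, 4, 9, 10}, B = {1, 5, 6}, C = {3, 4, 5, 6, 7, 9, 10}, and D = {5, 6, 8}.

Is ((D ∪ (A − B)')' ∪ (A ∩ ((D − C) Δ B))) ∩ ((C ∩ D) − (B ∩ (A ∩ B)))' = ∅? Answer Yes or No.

No

A − B = {2, 3, 4, 9, 10}
(A − B)' = {1, 5, 6, 7, 8}
D ∪ (A − B)' = {1, 5, 6, 7, 8}
(D ∪ (A − B)')' = {2, 3, 4, 9, 10}
D − C = {8}
(D − C) Δ B = {1, 5, 6, 8}
A ∩ ((D − C) Δ B) = {}
(D ∪ (A − B)')' ∪ (A ∩ ((D − C) Δ B)) = {2, 3, 4, 9, 10}
C ∩ D = {5, 6}
A ∩ B = {}
B ∩ (A ∩ B) = {}
(C ∩ D) − (B ∩ (A ∩ B)) = {5, 6}
((C ∩ D) − (B ∩ (A ∩ B)))' = {1, 2, 3, 4, 7, 8, 9, 10}
2 lies in both, so they are not disjoint.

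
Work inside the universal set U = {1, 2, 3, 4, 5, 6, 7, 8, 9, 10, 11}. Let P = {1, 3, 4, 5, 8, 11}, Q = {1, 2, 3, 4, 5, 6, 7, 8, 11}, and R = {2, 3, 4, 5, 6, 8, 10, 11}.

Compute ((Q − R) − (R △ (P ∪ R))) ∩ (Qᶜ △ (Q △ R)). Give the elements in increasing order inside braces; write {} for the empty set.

{7}

Q − R = {1, 7}
P ∪ R = {1, 2, 3, 4, 5, 6, 8, 10, 11}
R △ (P ∪ R) = {1}
(Q − R) − (R △ (P ∪ R)) = {7}
Qᶜ = {9, 10}
Q △ R = {1, 7, 10}
Qᶜ △ (Q △ R) = {1, 7, 9}
((Q − R) − (R △ (P ∪ R))) ∩ (Qᶜ △ (Q △ R)) = {7}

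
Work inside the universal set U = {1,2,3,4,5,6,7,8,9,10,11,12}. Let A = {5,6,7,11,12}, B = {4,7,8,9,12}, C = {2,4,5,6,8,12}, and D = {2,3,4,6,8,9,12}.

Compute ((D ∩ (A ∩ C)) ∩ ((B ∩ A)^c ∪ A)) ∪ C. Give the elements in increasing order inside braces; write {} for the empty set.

A ∩ C = {5,6,12}
D ∩ (A ∩ C) = {6,12}
B ∩ A = {7,12}
(B ∩ A)^c = {1,2,3,4,5,6,8,9,10,11}
(B ∩ A)^c ∪ A = {1,2,3,4,5,6,7,8,9,10,11,12}
(D ∩ (A ∩ C)) ∩ ((B ∩ A)^c ∪ A) = {6,12}
((D ∩ (A ∩ C)) ∩ ((B ∩ A)^c ∪ A)) ∪ C = {2,4,5,6,8,12}

{2,4,5,6,8,12}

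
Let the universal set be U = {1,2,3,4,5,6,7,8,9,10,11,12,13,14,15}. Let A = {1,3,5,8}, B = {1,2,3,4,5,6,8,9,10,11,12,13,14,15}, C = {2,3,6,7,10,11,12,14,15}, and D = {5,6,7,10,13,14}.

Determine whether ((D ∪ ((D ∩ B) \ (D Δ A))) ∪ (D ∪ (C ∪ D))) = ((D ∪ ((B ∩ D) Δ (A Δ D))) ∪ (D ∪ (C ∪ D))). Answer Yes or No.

D ∩ B = {5,6,10,13,14}
D Δ A = {1,3,6,7,8,10,13,14}
(D ∩ B) \ (D Δ A) = {5}
D ∪ ((D ∩ B) \ (D Δ A)) = {5,6,7,10,13,14}
C ∪ D = {2,3,5,6,7,10,11,12,13,14,15}
D ∪ (C ∪ D) = {2,3,5,6,7,10,11,12,13,14,15}
(D ∪ ((D ∩ B) \ (D Δ A))) ∪ (D ∪ (C ∪ D)) = {2,3,5,6,7,10,11,12,13,14,15}
B ∩ D = {5,6,10,13,14}
A Δ D = {1,3,6,7,8,10,13,14}
(B ∩ D) Δ (A Δ D) = {1,3,5,7,8}
D ∪ ((B ∩ D) Δ (A Δ D)) = {1,3,5,6,7,8,10,13,14}
(D ∪ ((B ∩ D) Δ (A Δ D))) ∪ (D ∪ (C ∪ D)) = {1,2,3,5,6,7,8,10,11,12,13,14,15}
1 ∈ (D ∪ ((B ∩ D) Δ (A Δ D))) ∪ (D ∪ (C ∪ D)) but 1 ∉ (D ∪ ((D ∩ B) \ (D Δ A))) ∪ (D ∪ (C ∪ D)), so they differ.

No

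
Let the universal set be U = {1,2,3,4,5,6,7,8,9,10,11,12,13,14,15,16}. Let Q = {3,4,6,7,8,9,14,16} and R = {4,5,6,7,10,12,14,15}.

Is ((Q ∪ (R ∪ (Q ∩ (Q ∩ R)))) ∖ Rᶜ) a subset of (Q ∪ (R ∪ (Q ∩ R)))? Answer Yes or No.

Q ∩ R = {4,6,7,14}
Q ∩ (Q ∩ R) = {4,6,7,14}
R ∪ (Q ∩ (Q ∩ R)) = {4,5,6,7,10,12,14,15}
Q ∪ (R ∪ (Q ∩ (Q ∩ R))) = {3,4,5,6,7,8,9,10,12,14,15,16}
Rᶜ = {1,2,3,8,9,11,13,16}
(Q ∪ (R ∪ (Q ∩ (Q ∩ R)))) ∖ Rᶜ = {4,5,6,7,10,12,14,15}
R ∪ (Q ∩ R) = {4,5,6,7,10,12,14,15}
Q ∪ (R ∪ (Q ∩ R)) = {3,4,5,6,7,8,9,10,12,14,15,16}
Every element of {4,5,6,7,10,12,14,15} is in {3,4,5,6,7,8,9,10,12,14,15,16}, so (Q ∪ (R ∪ (Q ∩ (Q ∩ R)))) ∖ Rᶜ ⊆ Q ∪ (R ∪ (Q ∩ R)).

Yes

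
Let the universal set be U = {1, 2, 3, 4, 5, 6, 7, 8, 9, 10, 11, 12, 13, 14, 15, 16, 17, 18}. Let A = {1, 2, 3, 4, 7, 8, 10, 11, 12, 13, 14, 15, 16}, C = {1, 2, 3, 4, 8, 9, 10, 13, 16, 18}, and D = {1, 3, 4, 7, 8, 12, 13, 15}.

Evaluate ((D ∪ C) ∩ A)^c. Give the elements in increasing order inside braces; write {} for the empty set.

{5, 6, 9, 11, 14, 17, 18}

D ∪ C = {1, 2, 3, 4, 7, 8, 9, 10, 12, 13, 15, 16, 18}
(D ∪ C) ∩ A = {1, 2, 3, 4, 7, 8, 10, 12, 13, 15, 16}
((D ∪ C) ∩ A)^c = {5, 6, 9, 11, 14, 17, 18}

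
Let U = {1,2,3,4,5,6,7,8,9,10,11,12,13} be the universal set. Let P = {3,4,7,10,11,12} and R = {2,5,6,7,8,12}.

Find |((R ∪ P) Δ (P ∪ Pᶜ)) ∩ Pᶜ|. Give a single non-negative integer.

3

R ∪ P = {2,3,4,5,6,7,8,10,11,12}
Pᶜ = {1,2,5,6,8,9,13}
P ∪ Pᶜ = {1,2,3,4,5,6,7,8,9,10,11,12,13}
(R ∪ P) Δ (P ∪ Pᶜ) = {1,9,13}
((R ∪ P) Δ (P ∪ Pᶜ)) ∩ Pᶜ = {1,9,13}
|((R ∪ P) Δ (P ∪ Pᶜ)) ∩ Pᶜ| = 3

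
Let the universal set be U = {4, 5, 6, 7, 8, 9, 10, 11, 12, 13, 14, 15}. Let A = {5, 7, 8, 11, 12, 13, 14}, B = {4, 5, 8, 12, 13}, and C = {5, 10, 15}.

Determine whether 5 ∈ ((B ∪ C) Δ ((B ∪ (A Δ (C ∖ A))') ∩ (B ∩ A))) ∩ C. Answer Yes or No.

No

5 ∈ B and 5 ∈ C, so 5 ∈ B ∪ C
5 ∈ C and 5 ∈ A, so 5 ∉ C ∖ A
5 ∈ A and 5 ∉ (C ∖ A), so 5 ∈ A Δ (C ∖ A)
5 ∉ (A Δ (C ∖ A))' since 5 ∈ (A Δ (C ∖ A))
5 ∈ B and 5 ∉ (A Δ (C ∖ A))', so 5 ∈ B ∪ (A Δ (C ∖ A))'
5 ∈ B and 5 ∈ A, so 5 ∈ B ∩ A
5 ∈ (B ∪ (A Δ (C ∖ A))') and 5 ∈ (B ∩ A), so 5 ∈ (B ∪ (A Δ (C ∖ A))') ∩ (B ∩ A)
5 ∈ (B ∪ C) and 5 ∈ ((B ∪ (A Δ (C ∖ A))') ∩ (B ∩ A)), so 5 ∉ (B ∪ C) Δ ((B ∪ (A Δ (C ∖ A))') ∩ (B ∩ A))
5 ∉ ((B ∪ C) Δ ((B ∪ (A Δ (C ∖ A))') ∩ (B ∩ A))) and 5 ∈ C, so 5 ∉ ((B ∪ C) Δ ((B ∪ (A Δ (C ∖ A))') ∩ (B ∩ A))) ∩ C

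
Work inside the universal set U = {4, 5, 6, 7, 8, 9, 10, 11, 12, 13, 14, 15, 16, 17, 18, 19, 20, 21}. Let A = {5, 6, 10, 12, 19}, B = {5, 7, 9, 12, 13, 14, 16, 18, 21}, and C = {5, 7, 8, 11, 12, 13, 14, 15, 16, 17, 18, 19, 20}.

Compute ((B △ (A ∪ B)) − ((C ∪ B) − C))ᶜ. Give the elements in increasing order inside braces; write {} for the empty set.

A ∪ B = {5, 6, 7, 9, 10, 12, 13, 14, 16, 18, 19, 21}
B △ (A ∪ B) = {6, 10, 19}
C ∪ B = {5, 7, 8, 9, 11, 12, 13, 14, 15, 16, 17, 18, 19, 20, 21}
(C ∪ B) − C = {9, 21}
(B △ (A ∪ B)) − ((C ∪ B) − C) = {6, 10, 19}
((B △ (A ∪ B)) − ((C ∪ B) − C))ᶜ = {4, 5, 7, 8, 9, 11, 12, 13, 14, 15, 16, 17, 18, 20, 21}

{4, 5, 7, 8, 9, 11, 12, 13, 14, 15, 16, 17, 18, 20, 21}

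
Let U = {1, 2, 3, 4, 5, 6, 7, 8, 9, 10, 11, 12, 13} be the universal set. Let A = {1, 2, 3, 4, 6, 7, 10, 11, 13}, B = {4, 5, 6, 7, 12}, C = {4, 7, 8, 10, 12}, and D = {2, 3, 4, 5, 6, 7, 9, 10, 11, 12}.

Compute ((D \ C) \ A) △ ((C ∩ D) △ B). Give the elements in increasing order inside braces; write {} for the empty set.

D \ C = {2, 3, 5, 6, 9, 11}
(D \ C) \ A = {5, 9}
C ∩ D = {4, 7, 10, 12}
(C ∩ D) △ B = {5, 6, 10}
((D \ C) \ A) △ ((C ∩ D) △ B) = {6, 9, 10}

{6, 9, 10}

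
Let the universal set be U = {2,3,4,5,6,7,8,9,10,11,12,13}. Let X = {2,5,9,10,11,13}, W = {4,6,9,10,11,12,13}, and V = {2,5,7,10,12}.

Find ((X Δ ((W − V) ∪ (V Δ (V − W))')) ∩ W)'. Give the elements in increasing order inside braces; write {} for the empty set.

{2,3,5,7,8,9,11,12,13}

W − V = {4,6,9,11,13}
V − W = {2,5,7}
V Δ (V − W) = {10,12}
(V Δ (V − W))' = {2,3,4,5,6,7,8,9,11,13}
(W − V) ∪ (V Δ (V − W))' = {2,3,4,5,6,7,8,9,11,13}
X Δ ((W − V) ∪ (V Δ (V − W))') = {3,4,6,7,8,10}
(X Δ ((W − V) ∪ (V Δ (V − W))')) ∩ W = {4,6,10}
((X Δ ((W − V) ∪ (V Δ (V − W))')) ∩ W)' = {2,3,5,7,8,9,11,12,13}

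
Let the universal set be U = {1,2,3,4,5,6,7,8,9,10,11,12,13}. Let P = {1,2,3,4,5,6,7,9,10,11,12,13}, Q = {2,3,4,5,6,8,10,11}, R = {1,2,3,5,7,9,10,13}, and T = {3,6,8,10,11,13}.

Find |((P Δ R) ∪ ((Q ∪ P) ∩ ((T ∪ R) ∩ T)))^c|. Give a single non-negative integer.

5

P Δ R = {4,6,11,12}
Q ∪ P = {1,2,3,4,5,6,7,8,9,10,11,12,13}
T ∪ R = {1,2,3,5,6,7,8,9,10,11,13}
(T ∪ R) ∩ T = {3,6,8,10,11,13}
(Q ∪ P) ∩ ((T ∪ R) ∩ T) = {3,6,8,10,11,13}
(P Δ R) ∪ ((Q ∪ P) ∩ ((T ∪ R) ∩ T)) = {3,4,6,8,10,11,12,13}
((P Δ R) ∪ ((Q ∪ P) ∩ ((T ∪ R) ∩ T)))^c = {1,2,5,7,9}
|((P Δ R) ∪ ((Q ∪ P) ∩ ((T ∪ R) ∩ T)))^c| = 5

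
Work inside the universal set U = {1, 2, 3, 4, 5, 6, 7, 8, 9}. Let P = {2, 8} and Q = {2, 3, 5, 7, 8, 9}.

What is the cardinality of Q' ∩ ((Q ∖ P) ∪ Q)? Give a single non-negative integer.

0

Q' = {1, 4, 6}
Q ∖ P = {3, 5, 7, 9}
(Q ∖ P) ∪ Q = {2, 3, 5, 7, 8, 9}
Q' ∩ ((Q ∖ P) ∪ Q) = {}
|Q' ∩ ((Q ∖ P) ∪ Q)| = 0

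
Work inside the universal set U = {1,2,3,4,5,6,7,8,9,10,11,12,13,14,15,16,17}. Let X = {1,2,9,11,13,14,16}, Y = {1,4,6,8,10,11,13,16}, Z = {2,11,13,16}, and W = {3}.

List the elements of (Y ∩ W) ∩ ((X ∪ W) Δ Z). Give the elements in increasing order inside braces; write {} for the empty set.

Y ∩ W = {}
X ∪ W = {1,2,3,9,11,13,14,16}
(X ∪ W) Δ Z = {1,3,9,14}
(Y ∩ W) ∩ ((X ∪ W) Δ Z) = {}

{}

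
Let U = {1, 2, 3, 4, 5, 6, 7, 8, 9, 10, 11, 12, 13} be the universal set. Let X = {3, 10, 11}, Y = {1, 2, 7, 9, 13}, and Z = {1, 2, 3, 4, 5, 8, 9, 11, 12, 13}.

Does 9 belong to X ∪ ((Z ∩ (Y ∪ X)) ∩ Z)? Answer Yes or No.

Yes

9 ∈ Y and 9 ∉ X, so 9 ∈ Y ∪ X
9 ∈ Z and 9 ∈ (Y ∪ X), so 9 ∈ Z ∩ (Y ∪ X)
9 ∈ (Z ∩ (Y ∪ X)) and 9 ∈ Z, so 9 ∈ (Z ∩ (Y ∪ X)) ∩ Z
9 ∉ X and 9 ∈ ((Z ∩ (Y ∪ X)) ∩ Z), so 9 ∈ X ∪ ((Z ∩ (Y ∪ X)) ∩ Z)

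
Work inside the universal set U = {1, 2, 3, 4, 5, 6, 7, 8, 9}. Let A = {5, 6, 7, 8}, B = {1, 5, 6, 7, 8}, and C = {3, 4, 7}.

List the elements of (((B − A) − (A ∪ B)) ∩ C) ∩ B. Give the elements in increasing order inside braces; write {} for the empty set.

B − A = {1}
A ∪ B = {1, 5, 6, 7, 8}
(B − A) − (A ∪ B) = {}
((B − A) − (A ∪ B)) ∩ C = {}
(((B − A) − (A ∪ B)) ∩ C) ∩ B = {}

{}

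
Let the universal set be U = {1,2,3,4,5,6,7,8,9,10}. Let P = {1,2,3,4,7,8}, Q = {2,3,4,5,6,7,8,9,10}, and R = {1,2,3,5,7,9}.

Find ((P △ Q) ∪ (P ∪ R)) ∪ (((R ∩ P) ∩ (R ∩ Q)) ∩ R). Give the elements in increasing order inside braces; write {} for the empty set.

{1,2,3,4,5,6,7,8,9,10}

P △ Q = {1,5,6,9,10}
P ∪ R = {1,2,3,4,5,7,8,9}
(P △ Q) ∪ (P ∪ R) = {1,2,3,4,5,6,7,8,9,10}
R ∩ P = {1,2,3,7}
R ∩ Q = {2,3,5,7,9}
(R ∩ P) ∩ (R ∩ Q) = {2,3,7}
((R ∩ P) ∩ (R ∩ Q)) ∩ R = {2,3,7}
((P △ Q) ∪ (P ∪ R)) ∪ (((R ∩ P) ∩ (R ∩ Q)) ∩ R) = {1,2,3,4,5,6,7,8,9,10}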